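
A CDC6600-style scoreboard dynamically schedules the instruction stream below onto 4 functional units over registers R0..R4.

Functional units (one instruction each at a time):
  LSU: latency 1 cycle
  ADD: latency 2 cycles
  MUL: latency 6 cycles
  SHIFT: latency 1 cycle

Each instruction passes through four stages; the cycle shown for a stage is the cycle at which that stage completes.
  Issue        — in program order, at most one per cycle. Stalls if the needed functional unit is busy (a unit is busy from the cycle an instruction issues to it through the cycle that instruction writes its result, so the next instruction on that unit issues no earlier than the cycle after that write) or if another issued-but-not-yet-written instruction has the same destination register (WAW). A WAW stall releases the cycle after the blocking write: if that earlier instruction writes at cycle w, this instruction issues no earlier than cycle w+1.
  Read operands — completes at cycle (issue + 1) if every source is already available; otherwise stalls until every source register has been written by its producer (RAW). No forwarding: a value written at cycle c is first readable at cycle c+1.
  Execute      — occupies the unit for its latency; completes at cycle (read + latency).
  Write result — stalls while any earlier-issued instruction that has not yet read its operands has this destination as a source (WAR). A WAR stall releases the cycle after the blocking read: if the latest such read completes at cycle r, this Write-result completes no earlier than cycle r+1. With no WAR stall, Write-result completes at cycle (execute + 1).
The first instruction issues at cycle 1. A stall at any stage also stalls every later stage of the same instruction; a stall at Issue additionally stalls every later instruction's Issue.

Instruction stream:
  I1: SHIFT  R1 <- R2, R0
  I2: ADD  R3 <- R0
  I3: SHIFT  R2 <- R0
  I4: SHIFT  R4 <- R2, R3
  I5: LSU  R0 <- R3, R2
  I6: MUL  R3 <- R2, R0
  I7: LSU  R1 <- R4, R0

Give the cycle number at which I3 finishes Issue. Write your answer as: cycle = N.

cycle = 5

[1] I1 dispatched to SHIFT
[2] I1 operands ready | I2 dispatched to ADD
[3] I1 complete | I2 operands ready
[4] R1←I1
[5] I2 complete | I3 dispatched to SHIFT
[6] R3←I2 | I3 operands ready
[7] I3 complete
[8] R2←I3
[9] I4 dispatched to SHIFT
[10] I4 operands ready | I5 dispatched to LSU
[11] I4 complete | I5 operands ready | I6 dispatched to MUL
[12] R4←I4 | I5 complete
[13] R0←I5
[14] I6 operands ready | I7 dispatched to LSU
[15] I7 operands ready
[16] I7 complete
[17] R1←I7
[20] I6 complete
[21] R3←I6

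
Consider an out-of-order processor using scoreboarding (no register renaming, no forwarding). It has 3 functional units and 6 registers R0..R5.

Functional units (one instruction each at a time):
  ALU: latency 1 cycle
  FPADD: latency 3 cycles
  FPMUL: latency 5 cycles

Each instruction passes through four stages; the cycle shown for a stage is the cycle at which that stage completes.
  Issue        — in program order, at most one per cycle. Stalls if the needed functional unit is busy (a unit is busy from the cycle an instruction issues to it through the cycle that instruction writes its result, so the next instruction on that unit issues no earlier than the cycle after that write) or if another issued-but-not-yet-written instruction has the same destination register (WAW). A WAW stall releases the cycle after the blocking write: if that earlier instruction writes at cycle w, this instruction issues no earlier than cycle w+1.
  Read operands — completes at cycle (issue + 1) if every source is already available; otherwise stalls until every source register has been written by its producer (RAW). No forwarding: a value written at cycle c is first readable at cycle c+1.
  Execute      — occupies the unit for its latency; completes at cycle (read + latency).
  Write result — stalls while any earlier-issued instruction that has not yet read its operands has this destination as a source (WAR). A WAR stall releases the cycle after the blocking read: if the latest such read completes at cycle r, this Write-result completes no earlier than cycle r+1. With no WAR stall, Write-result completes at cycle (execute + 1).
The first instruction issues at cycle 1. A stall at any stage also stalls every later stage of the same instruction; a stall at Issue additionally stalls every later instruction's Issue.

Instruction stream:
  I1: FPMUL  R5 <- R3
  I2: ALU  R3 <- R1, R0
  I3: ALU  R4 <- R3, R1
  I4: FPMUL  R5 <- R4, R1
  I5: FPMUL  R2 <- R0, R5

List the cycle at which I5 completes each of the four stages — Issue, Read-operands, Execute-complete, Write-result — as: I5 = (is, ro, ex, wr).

I1  is:1  ro:2  ex:7  wr:8
I2  is:2  ro:3  ex:4  wr:5
I3  is:6  ro:7  ex:8  wr:9  — struct: ALU busy until I2 writes@5
I4  is:9  ro:10  ex:15  wr:16  — struct: FPMUL busy until I1 writes@8
I5  is:17  ro:18  ex:23  wr:24  — struct: FPMUL busy until I4 writes@16

I5 = (17, 18, 23, 24)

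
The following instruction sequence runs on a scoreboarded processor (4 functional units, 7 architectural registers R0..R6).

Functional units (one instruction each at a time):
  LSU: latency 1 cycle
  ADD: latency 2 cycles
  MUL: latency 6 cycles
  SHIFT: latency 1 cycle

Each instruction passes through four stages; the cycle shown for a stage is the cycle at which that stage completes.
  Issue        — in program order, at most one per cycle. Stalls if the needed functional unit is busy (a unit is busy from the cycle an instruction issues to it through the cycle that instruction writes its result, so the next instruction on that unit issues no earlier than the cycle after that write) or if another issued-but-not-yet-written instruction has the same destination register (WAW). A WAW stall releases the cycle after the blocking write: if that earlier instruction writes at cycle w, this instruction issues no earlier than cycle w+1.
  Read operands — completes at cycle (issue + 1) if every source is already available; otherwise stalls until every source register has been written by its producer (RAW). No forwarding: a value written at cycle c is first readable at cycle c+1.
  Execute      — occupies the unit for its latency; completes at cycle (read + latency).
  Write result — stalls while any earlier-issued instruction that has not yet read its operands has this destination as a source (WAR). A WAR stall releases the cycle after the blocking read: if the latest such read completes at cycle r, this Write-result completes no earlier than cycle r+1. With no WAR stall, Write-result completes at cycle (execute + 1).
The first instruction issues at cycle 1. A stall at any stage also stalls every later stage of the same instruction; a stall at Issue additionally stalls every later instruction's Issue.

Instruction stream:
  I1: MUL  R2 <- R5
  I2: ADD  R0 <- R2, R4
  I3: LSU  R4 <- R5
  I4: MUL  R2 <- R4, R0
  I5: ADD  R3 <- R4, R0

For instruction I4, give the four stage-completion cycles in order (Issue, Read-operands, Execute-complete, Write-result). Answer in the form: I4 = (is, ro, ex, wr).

I1: IS=1 RO=2 EX=8 WR=9
I2: IS=2 RO=10 EX=12 WR=13  [RAW R2: wait I1 write@9]
I3: IS=3 RO=4 EX=5 WR=11  [WAR R4: wait I2 read@10]
I4: IS=10 RO=14 EX=20 WR=21  [struct: MUL busy until I1 writes@9; RAW R0: wait I2 write@13]
I5: IS=14 RO=15 EX=17 WR=18  [struct: ADD busy until I2 writes@13]

I4 = (10, 14, 20, 21)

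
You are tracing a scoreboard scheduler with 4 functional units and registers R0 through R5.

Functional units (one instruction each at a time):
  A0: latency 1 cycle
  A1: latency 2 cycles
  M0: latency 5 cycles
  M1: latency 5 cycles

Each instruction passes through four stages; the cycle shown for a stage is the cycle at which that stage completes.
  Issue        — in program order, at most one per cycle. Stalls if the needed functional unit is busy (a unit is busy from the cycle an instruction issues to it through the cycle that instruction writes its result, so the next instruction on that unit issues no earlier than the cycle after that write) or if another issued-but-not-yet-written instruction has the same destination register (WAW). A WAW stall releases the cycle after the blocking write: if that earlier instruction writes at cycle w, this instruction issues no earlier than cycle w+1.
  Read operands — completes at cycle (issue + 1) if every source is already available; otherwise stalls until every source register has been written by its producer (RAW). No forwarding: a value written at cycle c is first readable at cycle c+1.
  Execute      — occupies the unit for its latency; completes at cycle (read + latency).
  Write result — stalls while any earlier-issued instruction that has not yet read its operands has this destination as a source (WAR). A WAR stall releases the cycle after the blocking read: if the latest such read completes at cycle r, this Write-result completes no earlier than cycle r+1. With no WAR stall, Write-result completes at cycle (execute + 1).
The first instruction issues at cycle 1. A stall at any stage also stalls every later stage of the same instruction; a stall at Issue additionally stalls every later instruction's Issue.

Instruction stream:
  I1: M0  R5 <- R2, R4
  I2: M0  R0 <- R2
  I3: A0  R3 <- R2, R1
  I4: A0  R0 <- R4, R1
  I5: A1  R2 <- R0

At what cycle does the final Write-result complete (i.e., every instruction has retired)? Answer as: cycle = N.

cycle = 24

I1  is:1  ro:2  ex:7  wr:8
I2  is:9  ro:10  ex:15  wr:16  — struct: M0 busy until I1 writes@8
I3  is:10  ro:11  ex:12  wr:13
I4  is:17  ro:18  ex:19  wr:20  — WAW R0: wait I2 write@16
I5  is:18  ro:21  ex:23  wr:24  — RAW R0: wait I4 write@20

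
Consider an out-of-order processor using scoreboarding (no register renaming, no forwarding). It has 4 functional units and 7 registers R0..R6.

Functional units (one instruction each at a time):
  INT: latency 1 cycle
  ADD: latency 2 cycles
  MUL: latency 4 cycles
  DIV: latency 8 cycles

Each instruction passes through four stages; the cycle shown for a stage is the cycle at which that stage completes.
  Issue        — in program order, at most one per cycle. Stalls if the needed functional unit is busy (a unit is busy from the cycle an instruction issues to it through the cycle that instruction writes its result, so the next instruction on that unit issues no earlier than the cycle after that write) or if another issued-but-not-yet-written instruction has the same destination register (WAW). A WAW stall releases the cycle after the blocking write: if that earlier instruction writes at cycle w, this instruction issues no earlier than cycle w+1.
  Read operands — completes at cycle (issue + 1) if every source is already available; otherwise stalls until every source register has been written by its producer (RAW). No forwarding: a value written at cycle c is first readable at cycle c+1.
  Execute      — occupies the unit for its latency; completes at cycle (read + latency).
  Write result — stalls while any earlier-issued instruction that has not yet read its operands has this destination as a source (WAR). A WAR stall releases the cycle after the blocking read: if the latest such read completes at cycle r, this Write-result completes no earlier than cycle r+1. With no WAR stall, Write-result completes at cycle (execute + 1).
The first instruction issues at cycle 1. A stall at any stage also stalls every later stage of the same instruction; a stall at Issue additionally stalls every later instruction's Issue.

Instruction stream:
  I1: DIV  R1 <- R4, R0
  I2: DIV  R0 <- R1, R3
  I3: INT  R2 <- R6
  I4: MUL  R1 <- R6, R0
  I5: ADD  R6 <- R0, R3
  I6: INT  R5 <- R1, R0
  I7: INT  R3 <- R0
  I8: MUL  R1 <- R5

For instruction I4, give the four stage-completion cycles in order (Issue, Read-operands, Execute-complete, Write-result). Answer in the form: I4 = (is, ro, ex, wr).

[1] issue I1 (DIV)
[2] I1 read-ops
[10] I1 finished on DIV
[11] I1→R1
[12] issue I2 (DIV)
[13] I2 read-ops | issue I3 (INT)
[14] I3 read-ops | issue I4 (MUL)
[15] I3 finished on INT | issue I5 (ADD)
[16] I3→R2
[17] issue I6 (INT)
[21] I2 finished on DIV
[22] I2→R0
[23] I4 read-ops | I5 read-ops
[25] I5 finished on ADD
[26] I5→R6
[27] I4 finished on MUL
[28] I4→R1
[29] I6 read-ops
[30] I6 finished on INT
[31] I6→R5
[32] issue I7 (INT)
[33] I7 read-ops | issue I8 (MUL)
[34] I7 finished on INT | I8 read-ops
[35] I7→R3
[38] I8 finished on MUL
[39] I8→R1

I4 = (14, 23, 27, 28)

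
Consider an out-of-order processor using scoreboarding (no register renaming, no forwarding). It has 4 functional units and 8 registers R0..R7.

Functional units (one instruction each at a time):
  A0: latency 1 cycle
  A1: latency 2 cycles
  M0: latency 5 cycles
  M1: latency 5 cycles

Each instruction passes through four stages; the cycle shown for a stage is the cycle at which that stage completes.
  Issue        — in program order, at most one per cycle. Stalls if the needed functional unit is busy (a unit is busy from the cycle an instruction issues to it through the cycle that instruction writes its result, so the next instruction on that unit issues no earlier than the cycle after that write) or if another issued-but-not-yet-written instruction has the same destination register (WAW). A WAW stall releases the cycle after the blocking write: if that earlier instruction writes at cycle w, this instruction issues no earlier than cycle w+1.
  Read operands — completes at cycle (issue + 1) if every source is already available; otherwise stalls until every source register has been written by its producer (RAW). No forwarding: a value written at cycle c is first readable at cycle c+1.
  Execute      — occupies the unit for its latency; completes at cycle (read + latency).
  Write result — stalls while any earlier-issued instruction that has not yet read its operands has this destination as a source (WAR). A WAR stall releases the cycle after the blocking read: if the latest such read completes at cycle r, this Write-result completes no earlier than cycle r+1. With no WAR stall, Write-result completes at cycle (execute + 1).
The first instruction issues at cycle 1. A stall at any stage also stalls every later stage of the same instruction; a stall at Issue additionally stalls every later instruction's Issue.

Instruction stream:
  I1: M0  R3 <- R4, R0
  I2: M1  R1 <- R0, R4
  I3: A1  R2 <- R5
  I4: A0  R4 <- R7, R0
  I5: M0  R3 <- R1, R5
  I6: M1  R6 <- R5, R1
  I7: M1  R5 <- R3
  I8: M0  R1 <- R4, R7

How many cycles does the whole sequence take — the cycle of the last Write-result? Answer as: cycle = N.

[1] I1→M0
[2] I1 RO | I2→M1
[3] I2 RO | I3→A1
[4] I3 RO | I4→A0
[5] I4 RO
[6] I3 EX | I4 EX
[7] I1 EX | I3 WR R2 | I4 WR R4
[8] I1 WR R3 | I2 EX
[9] I2 WR R1 | I5→M0
[10] I5 RO | I6→M1
[11] I6 RO
[15] I5 EX
[16] I5 WR R3 | I6 EX
[17] I6 WR R6
[18] I7→M1
[19] I7 RO | I8→M0
[20] I8 RO
[24] I7 EX
[25] I7 WR R5 | I8 EX
[26] I8 WR R1

cycle = 26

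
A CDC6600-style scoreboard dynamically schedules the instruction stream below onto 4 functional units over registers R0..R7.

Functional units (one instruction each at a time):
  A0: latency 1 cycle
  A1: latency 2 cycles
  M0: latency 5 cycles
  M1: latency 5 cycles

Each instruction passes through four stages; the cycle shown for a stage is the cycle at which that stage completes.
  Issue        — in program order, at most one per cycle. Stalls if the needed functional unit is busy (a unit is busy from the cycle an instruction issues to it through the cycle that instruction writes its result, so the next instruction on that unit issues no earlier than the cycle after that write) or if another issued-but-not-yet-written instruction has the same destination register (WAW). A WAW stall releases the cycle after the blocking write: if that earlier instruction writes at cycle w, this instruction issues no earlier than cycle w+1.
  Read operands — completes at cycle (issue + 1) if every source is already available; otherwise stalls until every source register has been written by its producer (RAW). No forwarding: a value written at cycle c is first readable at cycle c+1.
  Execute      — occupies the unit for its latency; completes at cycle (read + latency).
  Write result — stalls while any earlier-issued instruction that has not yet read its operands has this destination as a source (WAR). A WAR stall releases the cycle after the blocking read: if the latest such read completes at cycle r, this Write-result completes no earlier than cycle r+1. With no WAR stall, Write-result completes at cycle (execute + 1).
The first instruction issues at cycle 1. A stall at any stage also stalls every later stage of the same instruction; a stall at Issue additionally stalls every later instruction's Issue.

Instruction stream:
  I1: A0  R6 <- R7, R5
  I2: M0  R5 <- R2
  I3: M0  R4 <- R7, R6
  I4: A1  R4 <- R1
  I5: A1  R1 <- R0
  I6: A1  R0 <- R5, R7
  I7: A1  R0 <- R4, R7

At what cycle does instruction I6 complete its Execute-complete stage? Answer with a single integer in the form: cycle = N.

cycle = 31

[I1] 1/2/3/4
[I2] 2/3/8/9
[I3] 10/11/16/17  (struct: M0 busy until I2 writes@9)
[I4] 18/19/21/22  (WAW R4: wait I3 write@17)
[I5] 23/24/26/27  (struct: A1 busy until I4 writes@22)
[I6] 28/29/31/32  (struct: A1 busy until I5 writes@27)
[I7] 33/34/36/37  (struct: A1 busy until I6 writes@32)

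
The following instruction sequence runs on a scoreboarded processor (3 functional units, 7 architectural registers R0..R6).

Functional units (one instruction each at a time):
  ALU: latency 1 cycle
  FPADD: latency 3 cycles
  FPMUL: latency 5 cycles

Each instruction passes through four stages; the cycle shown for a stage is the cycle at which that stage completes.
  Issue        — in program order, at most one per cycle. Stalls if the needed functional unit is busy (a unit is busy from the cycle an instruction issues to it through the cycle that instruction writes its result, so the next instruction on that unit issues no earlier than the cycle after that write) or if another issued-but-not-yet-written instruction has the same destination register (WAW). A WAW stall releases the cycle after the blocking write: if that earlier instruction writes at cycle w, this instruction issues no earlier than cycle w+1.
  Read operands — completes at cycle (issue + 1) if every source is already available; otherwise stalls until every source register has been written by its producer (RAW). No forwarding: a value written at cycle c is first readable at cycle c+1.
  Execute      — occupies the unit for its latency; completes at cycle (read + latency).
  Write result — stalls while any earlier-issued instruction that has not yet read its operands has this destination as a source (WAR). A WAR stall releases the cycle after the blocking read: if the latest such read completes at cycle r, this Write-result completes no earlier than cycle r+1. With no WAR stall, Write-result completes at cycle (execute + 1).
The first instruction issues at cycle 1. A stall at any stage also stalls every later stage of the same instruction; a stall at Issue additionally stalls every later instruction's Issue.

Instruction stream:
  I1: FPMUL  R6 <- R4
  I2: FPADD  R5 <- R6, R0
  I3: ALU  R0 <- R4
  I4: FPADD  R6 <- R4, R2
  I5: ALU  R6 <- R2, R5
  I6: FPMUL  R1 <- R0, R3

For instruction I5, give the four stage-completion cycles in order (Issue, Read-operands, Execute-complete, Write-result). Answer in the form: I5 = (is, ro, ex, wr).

I5 = (20, 21, 22, 23)

1) issue 1, read 2, done 7, write 8
2) issue 2, read 9, done 12, write 13  <RAW R6: wait I1 write@8>
3) issue 3, read 4, done 5, write 10  <WAR R0: wait I2 read@9>
4) issue 14, read 15, done 18, write 19  <struct: FPADD busy until I2 writes@13>
5) issue 20, read 21, done 22, write 23  <WAW R6: wait I4 write@19>
6) issue 21, read 22, done 27, write 28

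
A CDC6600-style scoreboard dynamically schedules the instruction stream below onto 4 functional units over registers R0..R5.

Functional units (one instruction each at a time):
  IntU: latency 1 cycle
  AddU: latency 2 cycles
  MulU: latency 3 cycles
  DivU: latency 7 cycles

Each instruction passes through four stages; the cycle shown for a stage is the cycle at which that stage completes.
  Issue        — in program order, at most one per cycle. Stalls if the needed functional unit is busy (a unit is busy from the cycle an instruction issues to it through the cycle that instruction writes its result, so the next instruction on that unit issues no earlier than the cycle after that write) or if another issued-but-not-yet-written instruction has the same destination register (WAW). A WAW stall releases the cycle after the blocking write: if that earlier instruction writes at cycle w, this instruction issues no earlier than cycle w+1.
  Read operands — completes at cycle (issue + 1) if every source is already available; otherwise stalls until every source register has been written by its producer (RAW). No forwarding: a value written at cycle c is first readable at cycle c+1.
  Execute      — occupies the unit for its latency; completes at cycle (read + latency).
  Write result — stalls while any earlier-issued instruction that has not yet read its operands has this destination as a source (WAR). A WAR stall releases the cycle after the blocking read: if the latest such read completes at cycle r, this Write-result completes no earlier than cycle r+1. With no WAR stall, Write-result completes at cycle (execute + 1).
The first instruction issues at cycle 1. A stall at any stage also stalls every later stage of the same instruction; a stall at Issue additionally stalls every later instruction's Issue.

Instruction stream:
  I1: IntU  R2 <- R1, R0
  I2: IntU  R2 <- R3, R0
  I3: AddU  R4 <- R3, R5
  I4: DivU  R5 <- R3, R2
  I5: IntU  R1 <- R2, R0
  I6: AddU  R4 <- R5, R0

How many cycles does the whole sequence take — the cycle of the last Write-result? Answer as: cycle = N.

cycle = 21

c1: I1 dispatched to IntU
c2: I1 operands ready
c3: I1 complete
c4: R2←I1
c5: I2 dispatched to IntU
c6: I2 operands ready, I3 dispatched to AddU
c7: I2 complete, I3 operands ready, I4 dispatched to DivU
c8: R2←I2
c9: I3 complete, I4 operands ready, I5 dispatched to IntU
c10: R4←I3, I5 operands ready
c11: I5 complete, I6 dispatched to AddU
c12: R1←I5
c16: I4 complete
c17: R5←I4
c18: I6 operands ready
c20: I6 complete
c21: R4←I6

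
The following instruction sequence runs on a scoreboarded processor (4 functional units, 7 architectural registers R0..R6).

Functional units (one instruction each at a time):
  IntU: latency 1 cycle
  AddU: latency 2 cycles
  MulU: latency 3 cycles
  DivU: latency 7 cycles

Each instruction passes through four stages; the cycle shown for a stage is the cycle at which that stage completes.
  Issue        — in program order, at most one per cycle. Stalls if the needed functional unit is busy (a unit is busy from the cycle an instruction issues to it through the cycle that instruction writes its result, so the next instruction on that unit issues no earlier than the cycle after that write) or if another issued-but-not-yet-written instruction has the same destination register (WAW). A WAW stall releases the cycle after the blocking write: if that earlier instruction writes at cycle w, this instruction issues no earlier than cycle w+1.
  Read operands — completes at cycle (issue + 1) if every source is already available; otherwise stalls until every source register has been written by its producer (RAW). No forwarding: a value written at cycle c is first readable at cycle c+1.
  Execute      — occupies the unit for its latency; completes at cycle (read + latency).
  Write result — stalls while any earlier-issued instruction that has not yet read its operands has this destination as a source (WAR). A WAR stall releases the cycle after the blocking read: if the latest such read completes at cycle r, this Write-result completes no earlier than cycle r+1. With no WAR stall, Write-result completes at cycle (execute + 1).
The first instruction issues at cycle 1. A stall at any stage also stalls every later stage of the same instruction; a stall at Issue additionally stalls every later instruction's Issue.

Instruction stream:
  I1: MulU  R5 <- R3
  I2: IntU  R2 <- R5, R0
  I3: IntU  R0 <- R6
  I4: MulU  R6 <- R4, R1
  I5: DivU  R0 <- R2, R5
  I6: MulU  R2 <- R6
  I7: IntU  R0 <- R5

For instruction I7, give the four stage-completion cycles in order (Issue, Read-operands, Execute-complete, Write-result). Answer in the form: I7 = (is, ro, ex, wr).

I7 = (24, 25, 26, 27)

c1: I1 dispatched to MulU
c2: I1 operands ready · I2 dispatched to IntU
c5: I1 complete
c6: R5←I1
c7: I2 operands ready
c8: I2 complete
c9: R2←I2
c10: I3 dispatched to IntU
c11: I3 operands ready · I4 dispatched to MulU
c12: I3 complete · I4 operands ready
c13: R0←I3
c14: I5 dispatched to DivU
c15: I4 complete · I5 operands ready
c16: R6←I4
c17: I6 dispatched to MulU
c18: I6 operands ready
c21: I6 complete
c22: I5 complete · R2←I6
c23: R0←I5
c24: I7 dispatched to IntU
c25: I7 operands ready
c26: I7 complete
c27: R0←I7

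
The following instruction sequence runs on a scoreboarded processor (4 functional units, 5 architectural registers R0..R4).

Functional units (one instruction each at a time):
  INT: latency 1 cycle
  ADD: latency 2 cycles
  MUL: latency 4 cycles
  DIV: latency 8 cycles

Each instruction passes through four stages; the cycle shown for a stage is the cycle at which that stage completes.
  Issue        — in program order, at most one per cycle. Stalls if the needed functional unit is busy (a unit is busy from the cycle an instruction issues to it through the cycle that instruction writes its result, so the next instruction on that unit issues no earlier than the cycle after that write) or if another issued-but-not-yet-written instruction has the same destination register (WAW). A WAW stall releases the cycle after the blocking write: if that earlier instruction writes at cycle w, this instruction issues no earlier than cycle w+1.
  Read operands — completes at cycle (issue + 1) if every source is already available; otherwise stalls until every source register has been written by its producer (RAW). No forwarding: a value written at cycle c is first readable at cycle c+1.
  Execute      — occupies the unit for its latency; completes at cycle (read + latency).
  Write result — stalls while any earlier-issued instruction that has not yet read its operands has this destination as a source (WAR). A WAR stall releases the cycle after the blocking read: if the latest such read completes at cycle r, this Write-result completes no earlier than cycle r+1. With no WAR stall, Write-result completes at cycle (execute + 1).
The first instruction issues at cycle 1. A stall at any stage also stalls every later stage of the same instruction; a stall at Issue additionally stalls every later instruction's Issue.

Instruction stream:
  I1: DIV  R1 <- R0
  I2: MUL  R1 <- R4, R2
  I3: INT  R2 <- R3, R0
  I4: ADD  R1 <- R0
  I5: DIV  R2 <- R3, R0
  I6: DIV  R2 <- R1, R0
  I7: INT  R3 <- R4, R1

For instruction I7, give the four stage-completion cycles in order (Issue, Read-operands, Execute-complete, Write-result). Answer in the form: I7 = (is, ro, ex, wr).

I7 = (32, 33, 34, 35)

  I1 | 1 | 2 | 10 | 11
  I2 | 12 | 13 | 17 | 18   WAW R1: wait I1 write@11
  I3 | 13 | 14 | 15 | 16
  I4 | 19 | 20 | 22 | 23   WAW R1: wait I2 write@18
  I5 | 20 | 21 | 29 | 30
  I6 | 31 | 32 | 40 | 41   struct: DIV busy until I5 writes@30
  I7 | 32 | 33 | 34 | 35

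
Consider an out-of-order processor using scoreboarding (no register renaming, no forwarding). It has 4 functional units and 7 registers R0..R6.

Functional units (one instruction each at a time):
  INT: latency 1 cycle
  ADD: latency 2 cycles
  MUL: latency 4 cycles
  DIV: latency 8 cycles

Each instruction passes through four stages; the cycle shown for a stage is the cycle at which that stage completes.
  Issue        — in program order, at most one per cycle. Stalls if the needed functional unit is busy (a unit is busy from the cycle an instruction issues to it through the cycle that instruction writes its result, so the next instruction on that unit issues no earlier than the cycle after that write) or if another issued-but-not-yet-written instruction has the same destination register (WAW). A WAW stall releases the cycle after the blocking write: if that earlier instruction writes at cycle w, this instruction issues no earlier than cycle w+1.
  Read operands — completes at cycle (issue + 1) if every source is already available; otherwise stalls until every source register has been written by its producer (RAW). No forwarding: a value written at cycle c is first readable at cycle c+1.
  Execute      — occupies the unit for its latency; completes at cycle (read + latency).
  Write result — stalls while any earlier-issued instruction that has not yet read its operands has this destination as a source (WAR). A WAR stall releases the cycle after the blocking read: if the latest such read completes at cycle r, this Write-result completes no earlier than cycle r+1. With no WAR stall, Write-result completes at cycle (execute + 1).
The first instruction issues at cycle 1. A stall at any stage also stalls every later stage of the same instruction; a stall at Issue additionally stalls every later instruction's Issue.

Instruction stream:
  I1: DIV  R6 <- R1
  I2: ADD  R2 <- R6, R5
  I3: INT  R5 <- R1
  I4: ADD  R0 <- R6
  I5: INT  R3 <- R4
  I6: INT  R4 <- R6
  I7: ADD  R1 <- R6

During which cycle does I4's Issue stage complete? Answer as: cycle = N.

cycle = 16

I1  is:1  ro:2  ex:10  wr:11
I2  is:2  ro:12  ex:14  wr:15  — RAW R6: wait I1 write@11
I3  is:3  ro:4  ex:5  wr:13  — WAR R5: wait I2 read@12
I4  is:16  ro:17  ex:19  wr:20  — struct: ADD busy until I2 writes@15
I5  is:17  ro:18  ex:19  wr:20
I6  is:21  ro:22  ex:23  wr:24  — struct: INT busy until I5 writes@20
I7  is:22  ro:23  ex:25  wr:26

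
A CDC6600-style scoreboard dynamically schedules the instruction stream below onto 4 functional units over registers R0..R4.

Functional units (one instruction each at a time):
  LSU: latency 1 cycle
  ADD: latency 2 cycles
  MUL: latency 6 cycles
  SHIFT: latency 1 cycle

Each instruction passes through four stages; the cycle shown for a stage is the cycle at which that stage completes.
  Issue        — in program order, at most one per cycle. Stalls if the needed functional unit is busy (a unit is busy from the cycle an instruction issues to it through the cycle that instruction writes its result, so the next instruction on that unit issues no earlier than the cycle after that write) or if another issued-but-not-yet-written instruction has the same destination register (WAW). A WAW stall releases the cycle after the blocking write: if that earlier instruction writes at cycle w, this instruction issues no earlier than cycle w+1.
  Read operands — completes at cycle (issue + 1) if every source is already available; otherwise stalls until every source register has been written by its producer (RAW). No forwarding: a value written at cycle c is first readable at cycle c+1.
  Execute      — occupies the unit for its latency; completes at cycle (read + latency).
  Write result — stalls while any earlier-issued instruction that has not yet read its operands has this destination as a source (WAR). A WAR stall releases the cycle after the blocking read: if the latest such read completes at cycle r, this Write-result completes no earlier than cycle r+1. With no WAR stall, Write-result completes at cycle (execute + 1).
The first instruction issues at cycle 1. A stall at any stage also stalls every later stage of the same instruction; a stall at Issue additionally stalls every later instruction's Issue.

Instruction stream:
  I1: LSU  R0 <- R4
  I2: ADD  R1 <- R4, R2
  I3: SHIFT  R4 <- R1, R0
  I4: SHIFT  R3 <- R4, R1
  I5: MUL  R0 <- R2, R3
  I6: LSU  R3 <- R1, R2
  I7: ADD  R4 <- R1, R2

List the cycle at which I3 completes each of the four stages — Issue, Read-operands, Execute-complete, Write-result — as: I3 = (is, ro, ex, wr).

[I1] 1/2/3/4
[I2] 2/3/5/6
[I3] 3/7/8/9  (RAW R1: wait I2 write@6)
[I4] 10/11/12/13  (struct: SHIFT busy until I3 writes@9)
[I5] 11/14/20/21  (RAW R3: wait I4 write@13)
[I6] 14/15/16/17  (WAW R3: wait I4 write@13)
[I7] 15/16/18/19

I3 = (3, 7, 8, 9)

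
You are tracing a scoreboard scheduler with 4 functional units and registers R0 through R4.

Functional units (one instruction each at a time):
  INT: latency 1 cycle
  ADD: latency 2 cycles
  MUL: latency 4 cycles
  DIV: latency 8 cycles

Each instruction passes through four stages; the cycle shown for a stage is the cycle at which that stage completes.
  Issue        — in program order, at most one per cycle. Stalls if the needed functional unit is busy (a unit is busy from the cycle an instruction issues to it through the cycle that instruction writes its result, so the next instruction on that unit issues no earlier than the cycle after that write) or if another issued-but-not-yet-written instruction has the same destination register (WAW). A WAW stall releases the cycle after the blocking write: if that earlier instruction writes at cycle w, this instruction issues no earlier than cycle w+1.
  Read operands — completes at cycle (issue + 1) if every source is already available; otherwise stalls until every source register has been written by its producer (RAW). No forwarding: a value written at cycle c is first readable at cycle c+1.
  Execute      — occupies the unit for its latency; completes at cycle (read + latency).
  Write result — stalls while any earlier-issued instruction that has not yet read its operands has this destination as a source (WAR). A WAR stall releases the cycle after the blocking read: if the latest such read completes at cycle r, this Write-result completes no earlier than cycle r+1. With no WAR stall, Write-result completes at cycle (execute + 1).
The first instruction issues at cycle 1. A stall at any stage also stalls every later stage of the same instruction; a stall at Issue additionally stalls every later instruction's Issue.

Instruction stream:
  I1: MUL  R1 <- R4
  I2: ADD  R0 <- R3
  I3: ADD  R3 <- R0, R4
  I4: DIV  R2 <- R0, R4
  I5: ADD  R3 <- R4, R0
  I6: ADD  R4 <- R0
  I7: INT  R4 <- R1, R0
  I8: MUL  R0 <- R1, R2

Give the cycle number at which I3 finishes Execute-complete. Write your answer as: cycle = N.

I1  is:1  ro:2  ex:6  wr:7
I2  is:2  ro:3  ex:5  wr:6
I3  is:7  ro:8  ex:10  wr:11  — struct: ADD busy until I2 writes@6
I4  is:8  ro:9  ex:17  wr:18
I5  is:12  ro:13  ex:15  wr:16  — struct: ADD busy until I3 writes@11
I6  is:17  ro:18  ex:20  wr:21  — struct: ADD busy until I5 writes@16
I7  is:22  ro:23  ex:24  wr:25  — WAW R4: wait I6 write@21
I8  is:23  ro:24  ex:28  wr:29

cycle = 10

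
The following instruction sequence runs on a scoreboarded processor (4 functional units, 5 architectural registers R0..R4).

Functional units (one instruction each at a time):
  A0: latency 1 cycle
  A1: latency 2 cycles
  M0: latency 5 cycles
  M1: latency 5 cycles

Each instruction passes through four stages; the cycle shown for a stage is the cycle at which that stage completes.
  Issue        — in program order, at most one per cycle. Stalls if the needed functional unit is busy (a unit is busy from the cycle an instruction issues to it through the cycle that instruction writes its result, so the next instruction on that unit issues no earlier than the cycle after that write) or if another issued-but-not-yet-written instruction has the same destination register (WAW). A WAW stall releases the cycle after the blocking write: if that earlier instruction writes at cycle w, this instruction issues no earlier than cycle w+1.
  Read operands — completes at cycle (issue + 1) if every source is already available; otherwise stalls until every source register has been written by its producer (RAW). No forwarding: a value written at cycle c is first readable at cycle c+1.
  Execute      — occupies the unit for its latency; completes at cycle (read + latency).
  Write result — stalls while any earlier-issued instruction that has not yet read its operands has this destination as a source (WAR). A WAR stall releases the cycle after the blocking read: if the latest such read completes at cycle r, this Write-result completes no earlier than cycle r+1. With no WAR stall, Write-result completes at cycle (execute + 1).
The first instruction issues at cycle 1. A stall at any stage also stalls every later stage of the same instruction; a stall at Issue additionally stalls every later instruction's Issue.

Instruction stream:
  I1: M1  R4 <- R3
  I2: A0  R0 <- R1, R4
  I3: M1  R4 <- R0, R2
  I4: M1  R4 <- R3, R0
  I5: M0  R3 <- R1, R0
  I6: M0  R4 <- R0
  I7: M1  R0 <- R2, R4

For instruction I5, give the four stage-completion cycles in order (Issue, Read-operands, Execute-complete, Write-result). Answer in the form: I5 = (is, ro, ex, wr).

I5 = (20, 21, 26, 27)

t=1  issue I1 (M1)
t=2  I1 read-ops | issue I2 (A0)
t=7  I1 finished on M1
t=8  I1→R4
t=9  I2 read-ops | issue I3 (M1)
t=10  I2 finished on A0
t=11  I2→R0
t=12  I3 read-ops
t=17  I3 finished on M1
t=18  I3→R4
t=19  issue I4 (M1)
t=20  I4 read-ops | issue I5 (M0)
t=21  I5 read-ops
t=25  I4 finished on M1
t=26  I4→R4 | I5 finished on M0
t=27  I5→R3
t=28  issue I6 (M0)
t=29  I6 read-ops | issue I7 (M1)
t=34  I6 finished on M0
t=35  I6→R4
t=36  I7 read-ops
t=41  I7 finished on M1
t=42  I7→R0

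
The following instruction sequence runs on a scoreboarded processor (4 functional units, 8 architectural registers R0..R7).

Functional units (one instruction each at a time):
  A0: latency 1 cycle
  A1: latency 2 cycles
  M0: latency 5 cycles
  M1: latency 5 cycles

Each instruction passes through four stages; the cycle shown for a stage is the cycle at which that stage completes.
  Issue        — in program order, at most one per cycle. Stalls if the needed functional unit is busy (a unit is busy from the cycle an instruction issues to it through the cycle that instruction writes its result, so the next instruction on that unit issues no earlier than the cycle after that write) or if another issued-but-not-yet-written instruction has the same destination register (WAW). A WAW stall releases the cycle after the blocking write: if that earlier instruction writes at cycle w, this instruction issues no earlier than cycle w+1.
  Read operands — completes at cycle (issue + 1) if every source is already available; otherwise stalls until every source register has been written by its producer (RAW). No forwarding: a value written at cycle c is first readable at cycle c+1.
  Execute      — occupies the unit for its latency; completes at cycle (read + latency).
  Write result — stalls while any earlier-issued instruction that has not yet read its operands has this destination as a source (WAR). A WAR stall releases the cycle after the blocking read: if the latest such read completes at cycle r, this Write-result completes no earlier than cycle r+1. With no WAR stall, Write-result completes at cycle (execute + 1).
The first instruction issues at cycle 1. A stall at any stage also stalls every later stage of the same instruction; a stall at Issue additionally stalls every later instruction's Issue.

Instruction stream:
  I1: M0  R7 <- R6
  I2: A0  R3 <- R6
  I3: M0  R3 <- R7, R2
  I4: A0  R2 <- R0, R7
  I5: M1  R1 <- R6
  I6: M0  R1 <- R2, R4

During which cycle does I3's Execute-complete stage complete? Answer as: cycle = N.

cycle = 15

[1] I1 dispatched to M0
[2] I1 operands ready | I2 dispatched to A0
[3] I2 operands ready
[4] I2 complete
[5] R3←I2
[7] I1 complete
[8] R7←I1
[9] I3 dispatched to M0
[10] I3 operands ready | I4 dispatched to A0
[11] I4 operands ready | I5 dispatched to M1
[12] I4 complete | I5 operands ready
[13] R2←I4
[15] I3 complete
[16] R3←I3
[17] I5 complete
[18] R1←I5
[19] I6 dispatched to M0
[20] I6 operands ready
[25] I6 complete
[26] R1←I6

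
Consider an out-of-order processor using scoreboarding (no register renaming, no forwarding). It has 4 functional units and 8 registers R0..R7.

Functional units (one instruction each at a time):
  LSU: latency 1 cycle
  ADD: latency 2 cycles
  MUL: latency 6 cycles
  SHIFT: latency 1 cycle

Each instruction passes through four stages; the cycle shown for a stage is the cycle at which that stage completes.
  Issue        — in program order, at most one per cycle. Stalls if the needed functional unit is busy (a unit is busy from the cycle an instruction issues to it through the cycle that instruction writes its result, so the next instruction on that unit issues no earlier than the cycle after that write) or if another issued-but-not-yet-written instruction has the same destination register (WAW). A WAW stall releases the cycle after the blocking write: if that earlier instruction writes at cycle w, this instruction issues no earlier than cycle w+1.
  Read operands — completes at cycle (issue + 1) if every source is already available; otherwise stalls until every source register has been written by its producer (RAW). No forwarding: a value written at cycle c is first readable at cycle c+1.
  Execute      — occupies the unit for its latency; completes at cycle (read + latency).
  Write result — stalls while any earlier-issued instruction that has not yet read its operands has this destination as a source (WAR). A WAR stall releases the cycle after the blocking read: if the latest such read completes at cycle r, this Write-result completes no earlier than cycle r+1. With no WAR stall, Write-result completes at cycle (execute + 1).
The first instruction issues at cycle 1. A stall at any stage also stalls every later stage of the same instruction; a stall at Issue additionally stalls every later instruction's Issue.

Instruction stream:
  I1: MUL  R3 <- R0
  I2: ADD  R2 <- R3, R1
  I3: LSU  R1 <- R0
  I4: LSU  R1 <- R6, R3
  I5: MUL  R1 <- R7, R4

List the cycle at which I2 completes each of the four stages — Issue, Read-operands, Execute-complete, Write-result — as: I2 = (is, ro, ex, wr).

I2 = (2, 10, 12, 13)

[1] I1 issues→MUL
[2] I1 reads, I2 issues→ADD
[3] I3 issues→LSU
[4] I3 reads
[5] I3 exec-done
[8] I1 exec-done
[9] I1 writes R3
[10] I2 reads
[11] I3 writes R1
[12] I2 exec-done, I4 issues→LSU
[13] I2 writes R2, I4 reads
[14] I4 exec-done
[15] I4 writes R1
[16] I5 issues→MUL
[17] I5 reads
[23] I5 exec-done
[24] I5 writes R1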